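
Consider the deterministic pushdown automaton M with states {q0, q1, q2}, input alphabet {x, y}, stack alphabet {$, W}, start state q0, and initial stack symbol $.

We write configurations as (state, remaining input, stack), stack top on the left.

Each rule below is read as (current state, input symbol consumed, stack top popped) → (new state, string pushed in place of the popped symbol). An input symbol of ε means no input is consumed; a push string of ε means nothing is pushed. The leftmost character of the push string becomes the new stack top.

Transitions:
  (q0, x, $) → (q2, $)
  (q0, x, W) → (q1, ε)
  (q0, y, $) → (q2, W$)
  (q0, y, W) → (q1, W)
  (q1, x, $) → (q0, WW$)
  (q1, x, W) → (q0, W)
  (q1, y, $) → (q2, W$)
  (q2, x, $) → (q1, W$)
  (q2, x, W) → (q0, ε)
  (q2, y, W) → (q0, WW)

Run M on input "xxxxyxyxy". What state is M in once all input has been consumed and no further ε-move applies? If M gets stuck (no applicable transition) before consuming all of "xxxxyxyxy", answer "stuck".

(q0, xxxxyxyxy, $)
  read x, top $: go to q2, push $ → (q2, xxxyxyxy, $)
  read x, top $: go to q1, push W$ → (q1, xxyxyxy, W$)
  read x, top W: go to q0, push W → (q0, xyxyxy, W$)
  read x, top W: go to q1, push ε → (q1, yxyxy, $)
  read y, top $: go to q2, push W$ → (q2, xyxy, W$)
  read x, top W: go to q0, push ε → (q0, yxy, $)
  read y, top $: go to q2, push W$ → (q2, xy, W$)
  read x, top W: go to q0, push ε → (q0, y, $)
  read y, top $: go to q2, push W$ → (q2, ε, W$)
All input consumed; M is in state q2.

q2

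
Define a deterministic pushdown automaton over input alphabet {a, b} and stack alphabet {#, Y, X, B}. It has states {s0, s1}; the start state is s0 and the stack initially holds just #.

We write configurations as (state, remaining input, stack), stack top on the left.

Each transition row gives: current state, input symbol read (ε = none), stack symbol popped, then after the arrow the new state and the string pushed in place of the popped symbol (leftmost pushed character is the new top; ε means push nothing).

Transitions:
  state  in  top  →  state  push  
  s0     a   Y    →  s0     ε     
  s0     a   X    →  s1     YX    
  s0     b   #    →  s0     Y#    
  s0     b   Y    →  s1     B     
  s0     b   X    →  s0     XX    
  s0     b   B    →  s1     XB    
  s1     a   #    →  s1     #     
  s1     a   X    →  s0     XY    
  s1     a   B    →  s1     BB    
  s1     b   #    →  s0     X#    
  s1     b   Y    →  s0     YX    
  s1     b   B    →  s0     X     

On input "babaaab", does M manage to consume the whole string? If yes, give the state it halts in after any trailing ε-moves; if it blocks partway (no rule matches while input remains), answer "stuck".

(s0, babaaab, #)
  read b, top #: go to s0, push Y# → (s0, abaaab, Y#)
  read a, top Y: go to s0, push ε → (s0, baaab, #)
  read b, top #: go to s0, push Y# → (s0, aaab, Y#)
  read a, top Y: go to s0, push ε → (s0, aab, #)
No transition for (s0, a, top #); M blocks with input aab remaining.

stuck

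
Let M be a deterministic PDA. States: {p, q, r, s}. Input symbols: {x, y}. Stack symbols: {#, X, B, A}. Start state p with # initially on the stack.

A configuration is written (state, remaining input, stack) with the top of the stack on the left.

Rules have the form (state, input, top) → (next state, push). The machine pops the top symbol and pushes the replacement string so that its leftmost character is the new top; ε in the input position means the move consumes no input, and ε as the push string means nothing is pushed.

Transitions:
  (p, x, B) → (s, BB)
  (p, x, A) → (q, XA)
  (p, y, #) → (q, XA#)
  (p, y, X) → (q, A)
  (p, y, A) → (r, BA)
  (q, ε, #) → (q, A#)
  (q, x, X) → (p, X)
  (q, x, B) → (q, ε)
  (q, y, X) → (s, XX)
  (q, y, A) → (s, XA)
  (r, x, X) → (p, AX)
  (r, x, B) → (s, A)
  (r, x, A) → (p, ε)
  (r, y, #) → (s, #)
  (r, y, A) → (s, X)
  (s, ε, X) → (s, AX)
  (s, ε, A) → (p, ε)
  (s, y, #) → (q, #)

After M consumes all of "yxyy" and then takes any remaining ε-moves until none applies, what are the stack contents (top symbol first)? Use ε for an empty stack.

XAA#

(p, yxyy, #)
  read y, top #: go to q, push XA# → (q, xyy, XA#)
  read x, top X: go to p, push X → (p, yy, XA#)
  read y, top X: go to q, push A → (q, y, AA#)
  read y, top A: go to s, push XA → (s, ε, XAA#)
  ε-move, top X: go to s, push AX → (s, ε, AXAA#)
  ε-move, top A: go to p, push ε → (p, ε, XAA#)
All input consumed in state p with stack XAA#.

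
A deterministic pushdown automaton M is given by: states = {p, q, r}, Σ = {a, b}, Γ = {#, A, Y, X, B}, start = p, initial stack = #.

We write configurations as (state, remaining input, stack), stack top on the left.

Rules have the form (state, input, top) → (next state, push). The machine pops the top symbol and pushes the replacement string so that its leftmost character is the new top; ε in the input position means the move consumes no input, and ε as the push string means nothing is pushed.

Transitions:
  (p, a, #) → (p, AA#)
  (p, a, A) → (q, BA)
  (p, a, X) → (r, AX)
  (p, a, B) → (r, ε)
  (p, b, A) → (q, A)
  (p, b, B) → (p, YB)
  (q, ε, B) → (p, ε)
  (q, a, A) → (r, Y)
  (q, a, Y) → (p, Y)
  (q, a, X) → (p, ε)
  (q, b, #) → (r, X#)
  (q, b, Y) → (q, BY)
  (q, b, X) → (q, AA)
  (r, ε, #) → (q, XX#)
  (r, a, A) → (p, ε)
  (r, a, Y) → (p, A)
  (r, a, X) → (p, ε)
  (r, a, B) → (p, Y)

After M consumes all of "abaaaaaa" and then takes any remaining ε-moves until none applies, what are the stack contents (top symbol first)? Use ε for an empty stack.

AA#

(p, abaaaaaa, #)
  read a, top #: go to p, push AA# → (p, baaaaaa, AA#)
  read b, top A: go to q, push A → (q, aaaaaa, AA#)
  read a, top A: go to r, push Y → (r, aaaaa, YA#)
  read a, top Y: go to p, push A → (p, aaaa, AA#)
  read a, top A: go to q, push BA → (q, aaa, BAA#)
  ε-move, top B: go to p, push ε → (p, aaa, AA#)
  read a, top A: go to q, push BA → (q, aa, BAA#)
  ε-move, top B: go to p, push ε → (p, aa, AA#)
  read a, top A: go to q, push BA → (q, a, BAA#)
  ε-move, top B: go to p, push ε → (p, a, AA#)
  read a, top A: go to q, push BA → (q, ε, BAA#)
  ε-move, top B: go to p, push ε → (p, ε, AA#)
All input consumed in state p with stack AA#.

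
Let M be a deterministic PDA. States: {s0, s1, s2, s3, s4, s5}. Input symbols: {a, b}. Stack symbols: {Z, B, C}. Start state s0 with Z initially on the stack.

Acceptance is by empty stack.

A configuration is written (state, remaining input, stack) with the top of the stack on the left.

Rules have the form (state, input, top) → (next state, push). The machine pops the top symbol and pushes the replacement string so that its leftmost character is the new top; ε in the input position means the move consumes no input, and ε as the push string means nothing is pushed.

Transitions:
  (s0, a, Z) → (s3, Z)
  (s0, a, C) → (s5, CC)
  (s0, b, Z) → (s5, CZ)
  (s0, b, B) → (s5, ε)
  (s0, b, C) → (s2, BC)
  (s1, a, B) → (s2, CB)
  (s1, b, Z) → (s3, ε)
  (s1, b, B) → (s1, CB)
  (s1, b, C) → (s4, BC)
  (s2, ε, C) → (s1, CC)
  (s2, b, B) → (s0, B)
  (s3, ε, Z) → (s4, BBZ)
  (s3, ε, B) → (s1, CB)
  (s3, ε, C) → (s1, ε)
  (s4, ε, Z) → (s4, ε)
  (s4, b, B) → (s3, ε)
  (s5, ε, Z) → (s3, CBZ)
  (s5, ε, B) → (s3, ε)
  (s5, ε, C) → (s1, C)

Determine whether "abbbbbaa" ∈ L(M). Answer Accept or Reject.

Reject

(s0, abbbbbaa, Z)
  read a, top Z: go to s3, push Z → (s3, bbbbbaa, Z)
  ε-move, top Z: go to s4, push BBZ → (s4, bbbbbaa, BBZ)
  read b, top B: go to s3, push ε → (s3, bbbbaa, BZ)
  ε-move, top B: go to s1, push CB → (s1, bbbbaa, CBZ)
  read b, top C: go to s4, push BC → (s4, bbbaa, BCBZ)
  read b, top B: go to s3, push ε → (s3, bbaa, CBZ)
  ε-move, top C: go to s1, push ε → (s1, bbaa, BZ)
  read b, top B: go to s1, push CB → (s1, baa, CBZ)
  read b, top C: go to s4, push BC → (s4, aa, BCBZ)
No transition applies at (s4, aa, BCBZ); input not fully consumed.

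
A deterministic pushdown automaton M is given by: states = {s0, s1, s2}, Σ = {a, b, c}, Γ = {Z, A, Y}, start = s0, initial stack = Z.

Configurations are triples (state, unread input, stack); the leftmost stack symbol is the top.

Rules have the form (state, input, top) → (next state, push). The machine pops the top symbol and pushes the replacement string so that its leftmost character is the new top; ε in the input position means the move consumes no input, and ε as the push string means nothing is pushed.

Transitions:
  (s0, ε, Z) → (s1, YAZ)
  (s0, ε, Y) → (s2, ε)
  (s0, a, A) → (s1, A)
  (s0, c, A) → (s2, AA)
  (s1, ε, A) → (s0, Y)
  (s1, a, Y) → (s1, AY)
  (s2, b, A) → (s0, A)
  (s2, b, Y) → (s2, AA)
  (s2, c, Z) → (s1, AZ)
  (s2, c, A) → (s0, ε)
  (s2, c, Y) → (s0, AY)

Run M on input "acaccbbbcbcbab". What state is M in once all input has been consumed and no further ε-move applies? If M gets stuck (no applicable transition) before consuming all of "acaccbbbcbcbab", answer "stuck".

stuck

(s0, acaccbbbcbcbab, Z) ⊢ (s1, acaccbbbcbcbab, YAZ) ⊢ (s1, caccbbbcbcbab, AYAZ) ⊢ (s0, caccbbbcbcbab, YYAZ) ⊢ (s2, caccbbbcbcbab, YAZ) ⊢ (s0, accbbbcbcbab, AYAZ) ⊢ (s1, ccbbbcbcbab, AYAZ) ⊢ (s0, ccbbbcbcbab, YYAZ) ⊢ (s2, ccbbbcbcbab, YAZ) ⊢ (s0, cbbbcbcbab, AYAZ) ⊢ (s2, bbbcbcbab, AAYAZ) ⊢ (s0, bbcbcbab, AAYAZ)
No transition for (s0, b, top A); M blocks with input bbcbcbab remaining.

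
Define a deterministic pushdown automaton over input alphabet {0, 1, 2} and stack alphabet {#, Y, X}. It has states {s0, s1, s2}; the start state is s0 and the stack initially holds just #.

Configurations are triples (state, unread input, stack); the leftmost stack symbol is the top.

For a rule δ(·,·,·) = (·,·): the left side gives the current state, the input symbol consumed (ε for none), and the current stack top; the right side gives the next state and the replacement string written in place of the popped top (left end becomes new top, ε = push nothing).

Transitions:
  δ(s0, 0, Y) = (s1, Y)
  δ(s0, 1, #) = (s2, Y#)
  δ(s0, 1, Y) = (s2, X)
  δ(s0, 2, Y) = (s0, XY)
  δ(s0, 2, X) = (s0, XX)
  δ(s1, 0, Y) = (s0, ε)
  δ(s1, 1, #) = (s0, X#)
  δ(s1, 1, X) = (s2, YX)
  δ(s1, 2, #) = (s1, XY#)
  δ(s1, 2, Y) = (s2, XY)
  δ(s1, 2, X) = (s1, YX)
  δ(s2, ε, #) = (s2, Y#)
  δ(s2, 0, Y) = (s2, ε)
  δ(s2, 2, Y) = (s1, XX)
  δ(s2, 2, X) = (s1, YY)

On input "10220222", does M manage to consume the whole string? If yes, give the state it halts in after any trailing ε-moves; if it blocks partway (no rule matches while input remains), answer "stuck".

s0

(s0, 10220222, #) ⊢ (s2, 0220222, Y#) ⊢ (s2, 220222, #) ⊢ (s2, 220222, Y#) ⊢ (s1, 20222, XX#) ⊢ (s1, 0222, YXX#) ⊢ (s0, 222, XX#) ⊢ (s0, 22, XXX#) ⊢ (s0, 2, XXXX#) ⊢ (s0, ε, XXXXX#)
All input consumed; M is in state s0.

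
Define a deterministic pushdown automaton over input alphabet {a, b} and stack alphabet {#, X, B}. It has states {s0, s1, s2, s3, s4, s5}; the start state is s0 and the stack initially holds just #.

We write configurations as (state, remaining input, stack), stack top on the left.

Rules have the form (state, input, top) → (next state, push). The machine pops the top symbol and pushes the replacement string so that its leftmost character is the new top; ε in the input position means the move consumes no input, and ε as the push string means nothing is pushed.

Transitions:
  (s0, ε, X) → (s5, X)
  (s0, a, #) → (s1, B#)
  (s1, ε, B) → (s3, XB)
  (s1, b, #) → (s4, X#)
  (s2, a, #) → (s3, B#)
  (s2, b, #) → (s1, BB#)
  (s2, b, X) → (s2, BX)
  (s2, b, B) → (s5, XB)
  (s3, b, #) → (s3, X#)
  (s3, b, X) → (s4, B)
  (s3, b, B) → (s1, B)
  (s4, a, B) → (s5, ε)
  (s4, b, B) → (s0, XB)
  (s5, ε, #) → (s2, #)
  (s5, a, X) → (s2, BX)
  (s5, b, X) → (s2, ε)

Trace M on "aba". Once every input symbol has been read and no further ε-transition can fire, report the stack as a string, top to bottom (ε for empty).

B#

(s0, aba, #)
  read a, top #: go to s1, push B# → (s1, ba, B#)
  ε-move, top B: go to s3, push XB → (s3, ba, XB#)
  read b, top X: go to s4, push B → (s4, a, BB#)
  read a, top B: go to s5, push ε → (s5, ε, B#)
All input consumed in state s5 with stack B#.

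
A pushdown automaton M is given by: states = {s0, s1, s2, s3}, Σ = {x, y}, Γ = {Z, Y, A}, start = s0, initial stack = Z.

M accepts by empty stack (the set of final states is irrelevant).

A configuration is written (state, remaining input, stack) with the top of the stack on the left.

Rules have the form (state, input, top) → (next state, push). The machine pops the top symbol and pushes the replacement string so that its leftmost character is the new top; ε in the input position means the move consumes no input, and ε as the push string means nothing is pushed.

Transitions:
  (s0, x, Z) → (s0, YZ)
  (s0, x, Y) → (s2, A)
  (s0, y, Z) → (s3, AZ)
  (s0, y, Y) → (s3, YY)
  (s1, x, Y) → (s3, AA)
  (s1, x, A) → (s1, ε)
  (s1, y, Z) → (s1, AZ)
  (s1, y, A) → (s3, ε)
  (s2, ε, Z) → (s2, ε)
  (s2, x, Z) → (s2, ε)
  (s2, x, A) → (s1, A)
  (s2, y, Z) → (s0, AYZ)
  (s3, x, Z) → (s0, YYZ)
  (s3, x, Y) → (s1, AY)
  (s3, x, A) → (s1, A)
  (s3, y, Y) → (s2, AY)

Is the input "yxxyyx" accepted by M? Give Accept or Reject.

Reject

No computation consumes all input and empties the stack.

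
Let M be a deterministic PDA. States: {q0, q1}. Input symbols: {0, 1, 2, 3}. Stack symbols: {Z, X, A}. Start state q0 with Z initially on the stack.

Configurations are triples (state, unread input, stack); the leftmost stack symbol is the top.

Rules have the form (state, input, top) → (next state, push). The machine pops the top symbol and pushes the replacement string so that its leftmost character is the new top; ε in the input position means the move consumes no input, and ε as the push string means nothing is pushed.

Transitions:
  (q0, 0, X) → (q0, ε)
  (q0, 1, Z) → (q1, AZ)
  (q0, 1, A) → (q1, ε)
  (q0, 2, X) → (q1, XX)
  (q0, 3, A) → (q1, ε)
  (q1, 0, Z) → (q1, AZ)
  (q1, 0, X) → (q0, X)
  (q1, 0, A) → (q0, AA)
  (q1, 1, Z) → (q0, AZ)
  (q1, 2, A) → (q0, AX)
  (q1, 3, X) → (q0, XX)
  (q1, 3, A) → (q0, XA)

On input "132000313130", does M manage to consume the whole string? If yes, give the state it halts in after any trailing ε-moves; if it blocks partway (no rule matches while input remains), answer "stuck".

q1

(q0, 132000313130, Z)
  read 1, top Z: go to q1, push AZ → (q1, 32000313130, AZ)
  read 3, top A: go to q0, push XA → (q0, 2000313130, XAZ)
  read 2, top X: go to q1, push XX → (q1, 000313130, XXAZ)
  read 0, top X: go to q0, push X → (q0, 00313130, XXAZ)
  read 0, top X: go to q0, push ε → (q0, 0313130, XAZ)
  read 0, top X: go to q0, push ε → (q0, 313130, AZ)
  read 3, top A: go to q1, push ε → (q1, 13130, Z)
  read 1, top Z: go to q0, push AZ → (q0, 3130, AZ)
  read 3, top A: go to q1, push ε → (q1, 130, Z)
  read 1, top Z: go to q0, push AZ → (q0, 30, AZ)
  read 3, top A: go to q1, push ε → (q1, 0, Z)
  read 0, top Z: go to q1, push AZ → (q1, ε, AZ)
All input consumed; M is in state q1.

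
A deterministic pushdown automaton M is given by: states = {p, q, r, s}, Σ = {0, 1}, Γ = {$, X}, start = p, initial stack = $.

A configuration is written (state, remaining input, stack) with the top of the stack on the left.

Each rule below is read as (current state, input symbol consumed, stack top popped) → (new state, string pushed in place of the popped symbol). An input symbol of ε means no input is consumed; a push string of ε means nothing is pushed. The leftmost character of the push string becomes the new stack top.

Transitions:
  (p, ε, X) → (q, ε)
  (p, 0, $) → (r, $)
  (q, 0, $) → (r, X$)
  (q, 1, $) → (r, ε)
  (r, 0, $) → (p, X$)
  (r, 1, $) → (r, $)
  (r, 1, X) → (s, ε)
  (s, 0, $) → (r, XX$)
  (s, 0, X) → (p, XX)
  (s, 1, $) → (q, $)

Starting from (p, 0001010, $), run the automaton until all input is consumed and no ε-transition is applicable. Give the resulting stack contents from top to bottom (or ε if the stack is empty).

X$

(p, 0001010, $)
  read 0, top $: go to r, push $ → (r, 001010, $)
  read 0, top $: go to p, push X$ → (p, 01010, X$)
  ε-move, top X: go to q, push ε → (q, 01010, $)
  read 0, top $: go to r, push X$ → (r, 1010, X$)
  read 1, top X: go to s, push ε → (s, 010, $)
  read 0, top $: go to r, push XX$ → (r, 10, XX$)
  read 1, top X: go to s, push ε → (s, 0, X$)
  read 0, top X: go to p, push XX → (p, ε, XX$)
  ε-move, top X: go to q, push ε → (q, ε, X$)
All input consumed in state q with stack X$.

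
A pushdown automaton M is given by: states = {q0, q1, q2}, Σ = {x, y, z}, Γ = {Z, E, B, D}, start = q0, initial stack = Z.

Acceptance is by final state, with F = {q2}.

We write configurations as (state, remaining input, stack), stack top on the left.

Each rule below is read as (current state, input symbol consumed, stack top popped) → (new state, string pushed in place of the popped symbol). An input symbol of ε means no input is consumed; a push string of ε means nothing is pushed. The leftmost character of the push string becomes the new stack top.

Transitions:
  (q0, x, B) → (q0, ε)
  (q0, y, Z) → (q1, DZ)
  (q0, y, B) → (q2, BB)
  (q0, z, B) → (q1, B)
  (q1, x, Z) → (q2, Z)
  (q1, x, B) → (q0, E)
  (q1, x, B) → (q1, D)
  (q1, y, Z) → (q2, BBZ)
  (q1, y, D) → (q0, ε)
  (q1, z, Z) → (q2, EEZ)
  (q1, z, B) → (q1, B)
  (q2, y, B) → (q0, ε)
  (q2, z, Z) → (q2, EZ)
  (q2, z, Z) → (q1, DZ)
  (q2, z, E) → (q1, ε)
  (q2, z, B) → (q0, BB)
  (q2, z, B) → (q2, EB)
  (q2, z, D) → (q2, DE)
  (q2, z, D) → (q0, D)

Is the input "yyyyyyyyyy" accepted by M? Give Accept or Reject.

Reject

No computation consumes all input and reaches a final state.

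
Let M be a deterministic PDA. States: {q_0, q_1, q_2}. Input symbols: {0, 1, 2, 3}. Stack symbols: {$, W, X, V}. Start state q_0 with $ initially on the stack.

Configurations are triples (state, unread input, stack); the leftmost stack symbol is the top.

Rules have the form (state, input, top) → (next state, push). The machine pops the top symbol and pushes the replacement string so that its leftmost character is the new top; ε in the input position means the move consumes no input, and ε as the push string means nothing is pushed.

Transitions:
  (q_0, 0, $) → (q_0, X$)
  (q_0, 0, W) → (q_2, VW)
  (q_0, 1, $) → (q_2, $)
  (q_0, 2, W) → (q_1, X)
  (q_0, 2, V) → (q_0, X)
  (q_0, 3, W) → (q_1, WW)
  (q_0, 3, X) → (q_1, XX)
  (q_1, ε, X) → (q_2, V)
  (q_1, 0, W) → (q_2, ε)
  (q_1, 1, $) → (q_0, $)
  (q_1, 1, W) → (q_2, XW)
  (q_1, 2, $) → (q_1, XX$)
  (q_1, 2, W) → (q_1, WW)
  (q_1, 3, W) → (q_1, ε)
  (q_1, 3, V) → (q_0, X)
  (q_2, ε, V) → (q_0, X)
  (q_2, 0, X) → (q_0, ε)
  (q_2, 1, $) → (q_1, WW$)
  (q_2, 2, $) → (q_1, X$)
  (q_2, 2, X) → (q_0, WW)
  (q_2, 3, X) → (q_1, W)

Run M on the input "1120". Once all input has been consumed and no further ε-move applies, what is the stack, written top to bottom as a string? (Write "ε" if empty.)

(q_0, 1120, $) ⊢ (q_2, 120, $) ⊢ (q_1, 20, WW$) ⊢ (q_1, 0, WWW$) ⊢ (q_2, ε, WW$)
All input consumed in state q_2 with stack WW$.

WW$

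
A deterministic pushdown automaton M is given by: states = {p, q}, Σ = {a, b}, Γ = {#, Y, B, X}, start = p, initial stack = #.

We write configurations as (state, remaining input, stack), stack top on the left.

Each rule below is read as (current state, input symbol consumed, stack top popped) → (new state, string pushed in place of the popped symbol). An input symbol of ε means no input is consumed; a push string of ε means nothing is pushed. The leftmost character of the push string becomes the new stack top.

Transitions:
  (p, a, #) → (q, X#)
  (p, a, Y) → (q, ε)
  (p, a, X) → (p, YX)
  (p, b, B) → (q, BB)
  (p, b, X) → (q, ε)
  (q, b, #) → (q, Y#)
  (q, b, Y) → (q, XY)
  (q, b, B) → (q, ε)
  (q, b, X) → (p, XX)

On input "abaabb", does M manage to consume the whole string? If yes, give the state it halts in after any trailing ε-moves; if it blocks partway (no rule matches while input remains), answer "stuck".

q

(p, abaabb, #)
  read a, top #: go to q, push X# → (q, baabb, X#)
  read b, top X: go to p, push XX → (p, aabb, XX#)
  read a, top X: go to p, push YX → (p, abb, YXX#)
  read a, top Y: go to q, push ε → (q, bb, XX#)
  read b, top X: go to p, push XX → (p, b, XXX#)
  read b, top X: go to q, push ε → (q, ε, XX#)
All input consumed; M is in state q.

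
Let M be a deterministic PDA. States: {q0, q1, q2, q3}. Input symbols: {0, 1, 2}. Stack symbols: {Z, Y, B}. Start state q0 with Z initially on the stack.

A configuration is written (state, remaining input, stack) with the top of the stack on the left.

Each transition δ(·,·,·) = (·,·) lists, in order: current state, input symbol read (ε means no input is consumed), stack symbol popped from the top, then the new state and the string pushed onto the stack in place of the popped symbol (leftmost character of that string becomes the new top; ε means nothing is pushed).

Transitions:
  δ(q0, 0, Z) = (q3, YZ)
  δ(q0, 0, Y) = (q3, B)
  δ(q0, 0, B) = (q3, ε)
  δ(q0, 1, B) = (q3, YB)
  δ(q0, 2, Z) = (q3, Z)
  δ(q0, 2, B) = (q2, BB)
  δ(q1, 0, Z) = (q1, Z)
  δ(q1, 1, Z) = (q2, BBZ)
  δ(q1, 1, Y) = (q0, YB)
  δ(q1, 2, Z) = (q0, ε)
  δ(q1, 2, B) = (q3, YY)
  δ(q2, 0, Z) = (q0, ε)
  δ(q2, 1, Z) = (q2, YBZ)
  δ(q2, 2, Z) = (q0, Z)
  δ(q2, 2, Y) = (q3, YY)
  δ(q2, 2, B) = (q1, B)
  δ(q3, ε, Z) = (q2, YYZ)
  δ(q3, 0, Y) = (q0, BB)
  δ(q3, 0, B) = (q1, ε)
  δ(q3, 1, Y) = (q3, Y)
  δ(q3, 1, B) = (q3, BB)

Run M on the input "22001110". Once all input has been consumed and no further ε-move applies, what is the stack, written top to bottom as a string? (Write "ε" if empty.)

BBBYYZ

(q0, 22001110, Z) ⊢ (q3, 2001110, Z) ⊢ (q2, 2001110, YYZ) ⊢ (q3, 001110, YYYZ) ⊢ (q0, 01110, BBYYZ) ⊢ (q3, 1110, BYYZ) ⊢ (q3, 110, BBYYZ) ⊢ (q3, 10, BBBYYZ) ⊢ (q3, 0, BBBBYYZ) ⊢ (q1, ε, BBBYYZ)
All input consumed in state q1 with stack BBBYYZ.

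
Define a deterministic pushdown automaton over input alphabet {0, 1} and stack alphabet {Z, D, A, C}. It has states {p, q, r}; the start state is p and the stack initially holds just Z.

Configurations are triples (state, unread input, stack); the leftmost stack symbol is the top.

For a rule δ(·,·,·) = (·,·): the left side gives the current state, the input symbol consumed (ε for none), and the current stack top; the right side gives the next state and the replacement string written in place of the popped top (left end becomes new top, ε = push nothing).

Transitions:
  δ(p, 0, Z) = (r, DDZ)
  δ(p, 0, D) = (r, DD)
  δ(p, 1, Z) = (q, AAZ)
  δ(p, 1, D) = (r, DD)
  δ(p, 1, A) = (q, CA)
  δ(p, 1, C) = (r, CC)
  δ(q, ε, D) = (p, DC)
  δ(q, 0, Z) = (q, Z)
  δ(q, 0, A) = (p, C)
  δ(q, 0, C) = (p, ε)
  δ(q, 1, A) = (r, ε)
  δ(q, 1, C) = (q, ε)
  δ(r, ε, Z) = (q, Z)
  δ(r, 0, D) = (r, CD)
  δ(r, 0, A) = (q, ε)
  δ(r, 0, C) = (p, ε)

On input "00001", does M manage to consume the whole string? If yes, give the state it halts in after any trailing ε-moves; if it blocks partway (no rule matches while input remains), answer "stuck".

stuck

(p, 00001, Z)
  read 0, top Z: go to r, push DDZ → (r, 0001, DDZ)
  read 0, top D: go to r, push CD → (r, 001, CDDZ)
  read 0, top C: go to p, push ε → (p, 01, DDZ)
  read 0, top D: go to r, push DD → (r, 1, DDDZ)
No transition for (r, 1, top D); M blocks with input 1 remaining.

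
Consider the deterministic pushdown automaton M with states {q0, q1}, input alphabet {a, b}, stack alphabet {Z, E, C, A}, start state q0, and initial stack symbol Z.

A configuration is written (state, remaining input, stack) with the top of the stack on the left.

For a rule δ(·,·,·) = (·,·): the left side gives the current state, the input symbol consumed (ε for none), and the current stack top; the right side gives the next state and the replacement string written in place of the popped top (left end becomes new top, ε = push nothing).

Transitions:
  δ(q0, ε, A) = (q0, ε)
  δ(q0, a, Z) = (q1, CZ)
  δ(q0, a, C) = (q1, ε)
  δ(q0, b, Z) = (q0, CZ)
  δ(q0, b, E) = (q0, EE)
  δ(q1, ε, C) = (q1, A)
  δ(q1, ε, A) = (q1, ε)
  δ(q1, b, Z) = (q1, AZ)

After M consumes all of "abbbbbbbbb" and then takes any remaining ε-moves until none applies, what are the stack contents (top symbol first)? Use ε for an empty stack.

Z

(q0, abbbbbbbbb, Z)
  read a, top Z: go to q1, push CZ → (q1, bbbbbbbbb, CZ)
  ε-move, top C: go to q1, push A → (q1, bbbbbbbbb, AZ)
  ε-move, top A: go to q1, push ε → (q1, bbbbbbbbb, Z)
  read b, top Z: go to q1, push AZ → (q1, bbbbbbbb, AZ)
  ε-move, top A: go to q1, push ε → (q1, bbbbbbbb, Z)
  read b, top Z: go to q1, push AZ → (q1, bbbbbbb, AZ)
  ε-move, top A: go to q1, push ε → (q1, bbbbbbb, Z)
  read b, top Z: go to q1, push AZ → (q1, bbbbbb, AZ)
  ε-move, top A: go to q1, push ε → (q1, bbbbbb, Z)
  read b, top Z: go to q1, push AZ → (q1, bbbbb, AZ)
  ε-move, top A: go to q1, push ε → (q1, bbbbb, Z)
  read b, top Z: go to q1, push AZ → (q1, bbbb, AZ)
  ε-move, top A: go to q1, push ε → (q1, bbbb, Z)
  read b, top Z: go to q1, push AZ → (q1, bbb, AZ)
  ε-move, top A: go to q1, push ε → (q1, bbb, Z)
  read b, top Z: go to q1, push AZ → (q1, bb, AZ)
  ε-move, top A: go to q1, push ε → (q1, bb, Z)
  read b, top Z: go to q1, push AZ → (q1, b, AZ)
  ε-move, top A: go to q1, push ε → (q1, b, Z)
  read b, top Z: go to q1, push AZ → (q1, ε, AZ)
  ε-move, top A: go to q1, push ε → (q1, ε, Z)
All input consumed in state q1 with stack Z.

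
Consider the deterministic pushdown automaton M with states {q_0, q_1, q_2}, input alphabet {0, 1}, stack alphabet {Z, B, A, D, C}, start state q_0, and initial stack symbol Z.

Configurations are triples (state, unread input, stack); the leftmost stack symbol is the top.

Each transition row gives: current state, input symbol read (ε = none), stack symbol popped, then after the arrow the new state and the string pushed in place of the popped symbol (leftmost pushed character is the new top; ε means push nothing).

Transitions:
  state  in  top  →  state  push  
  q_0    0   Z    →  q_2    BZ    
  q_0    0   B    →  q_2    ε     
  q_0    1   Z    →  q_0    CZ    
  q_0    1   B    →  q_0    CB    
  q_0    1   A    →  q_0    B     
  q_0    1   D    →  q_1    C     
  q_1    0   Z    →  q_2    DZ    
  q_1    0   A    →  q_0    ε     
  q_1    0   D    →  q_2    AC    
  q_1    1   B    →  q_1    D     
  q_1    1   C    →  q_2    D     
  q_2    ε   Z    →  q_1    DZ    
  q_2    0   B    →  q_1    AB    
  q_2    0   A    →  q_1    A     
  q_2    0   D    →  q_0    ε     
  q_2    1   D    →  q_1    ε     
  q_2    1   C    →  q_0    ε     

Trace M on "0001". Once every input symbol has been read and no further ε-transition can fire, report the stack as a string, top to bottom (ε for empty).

CBZ

(q_0, 0001, Z) ⊢ (q_2, 001, BZ) ⊢ (q_1, 01, ABZ) ⊢ (q_0, 1, BZ) ⊢ (q_0, ε, CBZ)
All input consumed in state q_0 with stack CBZ.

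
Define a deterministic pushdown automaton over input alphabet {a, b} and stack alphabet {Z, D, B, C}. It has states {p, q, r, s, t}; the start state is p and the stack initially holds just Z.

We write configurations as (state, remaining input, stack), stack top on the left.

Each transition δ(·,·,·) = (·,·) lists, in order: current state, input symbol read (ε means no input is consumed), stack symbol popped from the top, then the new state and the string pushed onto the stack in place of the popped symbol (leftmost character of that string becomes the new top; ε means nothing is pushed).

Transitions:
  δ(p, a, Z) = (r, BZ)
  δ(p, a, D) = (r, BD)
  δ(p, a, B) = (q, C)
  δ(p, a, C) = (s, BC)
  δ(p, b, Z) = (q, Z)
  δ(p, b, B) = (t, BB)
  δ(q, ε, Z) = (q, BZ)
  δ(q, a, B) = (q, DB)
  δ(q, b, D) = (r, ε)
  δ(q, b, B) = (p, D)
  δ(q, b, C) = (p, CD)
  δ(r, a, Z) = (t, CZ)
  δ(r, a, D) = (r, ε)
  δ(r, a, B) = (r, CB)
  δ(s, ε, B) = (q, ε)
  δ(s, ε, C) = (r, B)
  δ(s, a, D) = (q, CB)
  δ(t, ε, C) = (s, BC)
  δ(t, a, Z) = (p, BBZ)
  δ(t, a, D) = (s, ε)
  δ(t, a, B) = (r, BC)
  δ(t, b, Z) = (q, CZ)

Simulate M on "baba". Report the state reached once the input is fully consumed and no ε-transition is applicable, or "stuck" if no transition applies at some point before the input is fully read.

(p, baba, Z)
  read b, top Z: go to q, push Z → (q, aba, Z)
  ε-move, top Z: go to q, push BZ → (q, aba, BZ)
  read a, top B: go to q, push DB → (q, ba, DBZ)
  read b, top D: go to r, push ε → (r, a, BZ)
  read a, top B: go to r, push CB → (r, ε, CBZ)
All input consumed; M is in state r.

r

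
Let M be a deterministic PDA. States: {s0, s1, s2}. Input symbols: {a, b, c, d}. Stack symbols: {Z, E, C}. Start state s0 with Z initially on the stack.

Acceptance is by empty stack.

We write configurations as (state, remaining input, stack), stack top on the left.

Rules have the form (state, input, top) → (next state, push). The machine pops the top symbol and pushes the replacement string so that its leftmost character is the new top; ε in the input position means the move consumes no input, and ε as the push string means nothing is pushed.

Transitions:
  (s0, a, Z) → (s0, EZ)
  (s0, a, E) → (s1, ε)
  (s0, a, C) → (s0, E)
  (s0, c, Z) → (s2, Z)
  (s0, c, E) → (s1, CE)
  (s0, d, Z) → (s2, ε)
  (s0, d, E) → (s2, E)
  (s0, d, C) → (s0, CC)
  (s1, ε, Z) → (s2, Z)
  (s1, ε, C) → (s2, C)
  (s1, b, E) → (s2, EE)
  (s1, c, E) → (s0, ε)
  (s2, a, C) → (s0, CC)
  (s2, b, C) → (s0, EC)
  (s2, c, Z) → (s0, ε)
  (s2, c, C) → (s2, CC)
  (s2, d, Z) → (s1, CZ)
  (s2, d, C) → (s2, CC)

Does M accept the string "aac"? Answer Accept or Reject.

Accept

(s0, aac, Z)
  read a, top Z: go to s0, push EZ → (s0, ac, EZ)
  read a, top E: go to s1, push ε → (s1, c, Z)
  ε-move, top Z: go to s2, push Z → (s2, c, Z)
  read c, top Z: go to s0, push ε → (s0, ε, ε)
All input consumed and the stack is empty.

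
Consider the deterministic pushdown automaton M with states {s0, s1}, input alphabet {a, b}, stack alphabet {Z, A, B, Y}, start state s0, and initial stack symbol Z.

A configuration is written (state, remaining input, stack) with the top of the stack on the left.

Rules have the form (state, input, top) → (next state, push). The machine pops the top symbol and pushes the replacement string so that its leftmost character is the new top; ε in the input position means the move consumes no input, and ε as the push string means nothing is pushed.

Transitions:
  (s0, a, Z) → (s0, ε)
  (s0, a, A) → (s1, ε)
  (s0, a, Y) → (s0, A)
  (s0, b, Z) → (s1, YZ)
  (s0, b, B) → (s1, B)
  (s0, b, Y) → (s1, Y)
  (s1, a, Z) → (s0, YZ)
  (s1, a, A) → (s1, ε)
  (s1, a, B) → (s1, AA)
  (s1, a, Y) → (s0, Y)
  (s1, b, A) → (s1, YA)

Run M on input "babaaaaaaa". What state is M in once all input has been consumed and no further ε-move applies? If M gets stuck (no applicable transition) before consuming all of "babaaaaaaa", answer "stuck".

(s0, babaaaaaaa, Z) ⊢ (s1, abaaaaaaa, YZ) ⊢ (s0, baaaaaaa, YZ) ⊢ (s1, aaaaaaa, YZ) ⊢ (s0, aaaaaa, YZ) ⊢ (s0, aaaaa, AZ) ⊢ (s1, aaaa, Z) ⊢ (s0, aaa, YZ) ⊢ (s0, aa, AZ) ⊢ (s1, a, Z) ⊢ (s0, ε, YZ)
All input consumed; M is in state s0.

s0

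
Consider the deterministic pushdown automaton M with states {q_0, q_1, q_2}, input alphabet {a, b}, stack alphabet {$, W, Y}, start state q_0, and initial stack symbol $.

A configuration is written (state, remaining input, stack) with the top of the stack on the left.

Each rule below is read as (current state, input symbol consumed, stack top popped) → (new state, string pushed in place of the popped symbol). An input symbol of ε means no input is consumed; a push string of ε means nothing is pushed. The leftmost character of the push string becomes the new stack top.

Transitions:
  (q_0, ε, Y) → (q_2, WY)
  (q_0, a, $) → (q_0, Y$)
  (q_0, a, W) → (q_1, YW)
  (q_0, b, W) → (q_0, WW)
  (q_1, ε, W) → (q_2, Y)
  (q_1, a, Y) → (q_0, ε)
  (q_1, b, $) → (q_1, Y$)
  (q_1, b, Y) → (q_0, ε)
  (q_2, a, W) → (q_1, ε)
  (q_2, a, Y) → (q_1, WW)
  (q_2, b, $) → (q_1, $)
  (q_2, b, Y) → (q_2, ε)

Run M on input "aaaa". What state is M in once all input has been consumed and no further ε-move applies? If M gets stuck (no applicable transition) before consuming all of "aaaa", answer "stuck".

(q_0, aaaa, $)
  read a, top $: go to q_0, push Y$ → (q_0, aaa, Y$)
  ε-move, top Y: go to q_2, push WY → (q_2, aaa, WY$)
  read a, top W: go to q_1, push ε → (q_1, aa, Y$)
  read a, top Y: go to q_0, push ε → (q_0, a, $)
  read a, top $: go to q_0, push Y$ → (q_0, ε, Y$)
  ε-move, top Y: go to q_2, push WY → (q_2, ε, WY$)
All input consumed; M is in state q_2.

q_2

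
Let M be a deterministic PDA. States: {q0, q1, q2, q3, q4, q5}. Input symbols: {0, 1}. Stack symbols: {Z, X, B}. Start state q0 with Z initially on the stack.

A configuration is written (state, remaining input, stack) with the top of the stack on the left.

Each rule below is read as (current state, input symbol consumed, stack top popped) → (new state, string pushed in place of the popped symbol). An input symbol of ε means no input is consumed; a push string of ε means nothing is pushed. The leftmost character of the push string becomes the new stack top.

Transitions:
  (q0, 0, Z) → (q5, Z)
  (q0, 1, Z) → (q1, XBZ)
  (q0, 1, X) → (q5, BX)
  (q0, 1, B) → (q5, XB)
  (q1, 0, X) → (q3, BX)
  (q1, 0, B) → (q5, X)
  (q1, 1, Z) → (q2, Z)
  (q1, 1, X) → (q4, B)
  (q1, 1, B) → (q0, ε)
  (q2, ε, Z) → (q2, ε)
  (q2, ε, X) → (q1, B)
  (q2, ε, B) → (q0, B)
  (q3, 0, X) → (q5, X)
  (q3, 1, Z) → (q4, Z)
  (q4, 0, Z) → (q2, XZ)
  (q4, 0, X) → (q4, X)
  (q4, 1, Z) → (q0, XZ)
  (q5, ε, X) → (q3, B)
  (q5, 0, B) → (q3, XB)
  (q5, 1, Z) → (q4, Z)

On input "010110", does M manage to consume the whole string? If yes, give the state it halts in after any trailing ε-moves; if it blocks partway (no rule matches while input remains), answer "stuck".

q3

(q0, 010110, Z)
  read 0, top Z: go to q5, push Z → (q5, 10110, Z)
  read 1, top Z: go to q4, push Z → (q4, 0110, Z)
  read 0, top Z: go to q2, push XZ → (q2, 110, XZ)
  ε-move, top X: go to q1, push B → (q1, 110, BZ)
  read 1, top B: go to q0, push ε → (q0, 10, Z)
  read 1, top Z: go to q1, push XBZ → (q1, 0, XBZ)
  read 0, top X: go to q3, push BX → (q3, ε, BXBZ)
All input consumed; M is in state q3.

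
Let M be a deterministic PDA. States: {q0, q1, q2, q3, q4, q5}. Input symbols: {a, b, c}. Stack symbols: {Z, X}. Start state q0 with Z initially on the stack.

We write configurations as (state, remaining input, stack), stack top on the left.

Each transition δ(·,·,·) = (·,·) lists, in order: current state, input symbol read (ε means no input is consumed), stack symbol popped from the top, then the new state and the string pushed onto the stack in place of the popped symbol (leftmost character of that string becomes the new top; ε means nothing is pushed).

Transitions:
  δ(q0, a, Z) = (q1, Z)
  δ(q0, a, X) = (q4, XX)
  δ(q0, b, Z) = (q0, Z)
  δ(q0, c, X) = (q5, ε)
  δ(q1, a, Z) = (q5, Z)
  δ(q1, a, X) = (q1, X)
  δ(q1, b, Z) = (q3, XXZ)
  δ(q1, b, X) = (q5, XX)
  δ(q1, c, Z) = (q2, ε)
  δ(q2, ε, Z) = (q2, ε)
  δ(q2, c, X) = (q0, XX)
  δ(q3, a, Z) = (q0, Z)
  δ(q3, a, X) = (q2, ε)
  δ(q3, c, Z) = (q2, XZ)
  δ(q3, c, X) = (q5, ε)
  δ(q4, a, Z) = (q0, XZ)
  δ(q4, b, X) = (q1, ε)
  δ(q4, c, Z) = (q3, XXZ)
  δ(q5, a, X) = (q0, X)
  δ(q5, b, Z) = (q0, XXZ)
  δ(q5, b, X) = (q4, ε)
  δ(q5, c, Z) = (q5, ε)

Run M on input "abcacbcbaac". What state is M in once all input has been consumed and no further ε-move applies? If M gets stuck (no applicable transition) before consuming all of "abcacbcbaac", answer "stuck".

stuck

(q0, abcacbcbaac, Z) ⊢ (q1, bcacbcbaac, Z) ⊢ (q3, cacbcbaac, XXZ) ⊢ (q5, acbcbaac, XZ) ⊢ (q0, cbcbaac, XZ) ⊢ (q5, bcbaac, Z) ⊢ (q0, cbaac, XXZ) ⊢ (q5, baac, XZ) ⊢ (q4, aac, Z) ⊢ (q0, ac, XZ) ⊢ (q4, c, XXZ)
No transition for (q4, c, top X); M blocks with input c remaining.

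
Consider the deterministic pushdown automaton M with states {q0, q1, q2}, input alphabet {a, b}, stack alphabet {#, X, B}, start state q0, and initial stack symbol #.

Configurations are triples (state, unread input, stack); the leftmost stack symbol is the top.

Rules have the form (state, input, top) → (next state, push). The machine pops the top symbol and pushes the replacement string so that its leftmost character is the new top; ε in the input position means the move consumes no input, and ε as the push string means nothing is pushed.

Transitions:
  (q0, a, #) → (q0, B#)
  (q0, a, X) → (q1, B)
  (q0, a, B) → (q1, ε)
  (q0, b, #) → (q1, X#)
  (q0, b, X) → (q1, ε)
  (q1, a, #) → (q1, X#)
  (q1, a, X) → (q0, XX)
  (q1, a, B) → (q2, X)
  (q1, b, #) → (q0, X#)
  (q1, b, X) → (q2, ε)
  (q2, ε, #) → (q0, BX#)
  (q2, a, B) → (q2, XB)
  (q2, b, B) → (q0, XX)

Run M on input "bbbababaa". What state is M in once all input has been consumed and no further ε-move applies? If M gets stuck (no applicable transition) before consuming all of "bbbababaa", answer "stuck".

stuck

(q0, bbbababaa, #) ⊢ (q1, bbababaa, X#) ⊢ (q2, bababaa, #) ⊢ (q0, bababaa, BX#)
No transition for (q0, b, top B); M blocks with input bababaa remaining.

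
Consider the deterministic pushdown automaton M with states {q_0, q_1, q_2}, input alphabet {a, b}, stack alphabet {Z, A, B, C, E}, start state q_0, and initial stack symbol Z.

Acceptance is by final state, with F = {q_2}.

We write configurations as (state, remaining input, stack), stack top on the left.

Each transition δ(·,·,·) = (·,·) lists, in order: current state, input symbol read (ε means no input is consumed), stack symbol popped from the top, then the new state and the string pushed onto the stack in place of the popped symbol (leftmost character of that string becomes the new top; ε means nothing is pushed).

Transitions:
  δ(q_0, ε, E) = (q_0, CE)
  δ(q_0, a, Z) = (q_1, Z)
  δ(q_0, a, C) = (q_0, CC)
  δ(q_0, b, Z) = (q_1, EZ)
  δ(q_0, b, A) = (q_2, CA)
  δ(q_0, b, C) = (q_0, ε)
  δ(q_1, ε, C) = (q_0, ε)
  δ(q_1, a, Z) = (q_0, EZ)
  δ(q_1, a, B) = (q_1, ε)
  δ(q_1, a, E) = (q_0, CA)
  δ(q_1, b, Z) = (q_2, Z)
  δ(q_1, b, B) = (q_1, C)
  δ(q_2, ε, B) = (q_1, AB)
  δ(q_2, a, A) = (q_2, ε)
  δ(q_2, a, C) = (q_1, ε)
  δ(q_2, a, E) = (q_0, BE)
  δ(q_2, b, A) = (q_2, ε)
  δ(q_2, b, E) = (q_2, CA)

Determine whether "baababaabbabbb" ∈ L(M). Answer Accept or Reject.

(q_0, baababaabbabbb, Z)
  read b, top Z: go to q_1, push EZ → (q_1, aababaabbabbb, EZ)
  read a, top E: go to q_0, push CA → (q_0, ababaabbabbb, CAZ)
  read a, top C: go to q_0, push CC → (q_0, babaabbabbb, CCAZ)
  read b, top C: go to q_0, push ε → (q_0, abaabbabbb, CAZ)
  read a, top C: go to q_0, push CC → (q_0, baabbabbb, CCAZ)
  read b, top C: go to q_0, push ε → (q_0, aabbabbb, CAZ)
  read a, top C: go to q_0, push CC → (q_0, abbabbb, CCAZ)
  read a, top C: go to q_0, push CC → (q_0, bbabbb, CCCAZ)
  read b, top C: go to q_0, push ε → (q_0, babbb, CCAZ)
  read b, top C: go to q_0, push ε → (q_0, abbb, CAZ)
  read a, top C: go to q_0, push CC → (q_0, bbb, CCAZ)
  read b, top C: go to q_0, push ε → (q_0, bb, CAZ)
  read b, top C: go to q_0, push ε → (q_0, b, AZ)
  read b, top A: go to q_2, push CA → (q_2, ε, CAZ)
All input consumed; state q_2 ∈ F.

Accept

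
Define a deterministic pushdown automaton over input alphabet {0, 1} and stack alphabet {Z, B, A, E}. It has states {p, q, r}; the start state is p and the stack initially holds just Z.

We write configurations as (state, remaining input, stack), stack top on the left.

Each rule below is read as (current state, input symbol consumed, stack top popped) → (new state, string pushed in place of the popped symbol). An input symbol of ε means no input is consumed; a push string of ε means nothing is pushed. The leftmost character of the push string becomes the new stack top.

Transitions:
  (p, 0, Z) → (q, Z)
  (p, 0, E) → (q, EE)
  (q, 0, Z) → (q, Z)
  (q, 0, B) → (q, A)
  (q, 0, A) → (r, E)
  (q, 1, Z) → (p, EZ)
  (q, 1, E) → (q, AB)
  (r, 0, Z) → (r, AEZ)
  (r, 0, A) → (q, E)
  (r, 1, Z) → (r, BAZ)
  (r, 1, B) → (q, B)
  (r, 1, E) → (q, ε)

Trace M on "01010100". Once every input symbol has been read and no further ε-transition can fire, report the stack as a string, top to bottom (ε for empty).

EEZ

(p, 01010100, Z)
  read 0, top Z: go to q, push Z → (q, 1010100, Z)
  read 1, top Z: go to p, push EZ → (p, 010100, EZ)
  read 0, top E: go to q, push EE → (q, 10100, EEZ)
  read 1, top E: go to q, push AB → (q, 0100, ABEZ)
  read 0, top A: go to r, push E → (r, 100, EBEZ)
  read 1, top E: go to q, push ε → (q, 00, BEZ)
  read 0, top B: go to q, push A → (q, 0, AEZ)
  read 0, top A: go to r, push E → (r, ε, EEZ)
All input consumed in state r with stack EEZ.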